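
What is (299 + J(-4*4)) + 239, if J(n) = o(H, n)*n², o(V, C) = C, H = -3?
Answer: -3558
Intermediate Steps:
J(n) = n³ (J(n) = n*n² = n³)
(299 + J(-4*4)) + 239 = (299 + (-4*4)³) + 239 = (299 + (-16)³) + 239 = (299 - 4096) + 239 = -3797 + 239 = -3558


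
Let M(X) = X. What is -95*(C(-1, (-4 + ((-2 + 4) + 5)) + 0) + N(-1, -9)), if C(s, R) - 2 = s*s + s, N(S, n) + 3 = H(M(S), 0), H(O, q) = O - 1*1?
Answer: 285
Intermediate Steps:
H(O, q) = -1 + O (H(O, q) = O - 1 = -1 + O)
N(S, n) = -4 + S (N(S, n) = -3 + (-1 + S) = -4 + S)
C(s, R) = 2 + s + s**2 (C(s, R) = 2 + (s*s + s) = 2 + (s**2 + s) = 2 + (s + s**2) = 2 + s + s**2)
-95*(C(-1, (-4 + ((-2 + 4) + 5)) + 0) + N(-1, -9)) = -95*((2 - 1 + (-1)**2) + (-4 - 1)) = -95*((2 - 1 + 1) - 5) = -95*(2 - 5) = -95*(-3) = 285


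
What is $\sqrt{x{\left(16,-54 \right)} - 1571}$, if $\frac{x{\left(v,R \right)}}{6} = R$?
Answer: $i \sqrt{1895} \approx 43.532 i$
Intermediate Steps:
$x{\left(v,R \right)} = 6 R$
$\sqrt{x{\left(16,-54 \right)} - 1571} = \sqrt{6 \left(-54\right) - 1571} = \sqrt{-324 - 1571} = \sqrt{-1895} = i \sqrt{1895}$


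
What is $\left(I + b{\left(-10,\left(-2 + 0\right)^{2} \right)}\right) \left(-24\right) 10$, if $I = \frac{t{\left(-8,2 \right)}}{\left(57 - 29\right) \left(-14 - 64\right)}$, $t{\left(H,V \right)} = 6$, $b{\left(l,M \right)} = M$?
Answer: $- \frac{87300}{91} \approx -959.34$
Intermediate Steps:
$I = - \frac{1}{364}$ ($I = \frac{6}{\left(57 - 29\right) \left(-14 - 64\right)} = \frac{6}{28 \left(-78\right)} = \frac{6}{-2184} = 6 \left(- \frac{1}{2184}\right) = - \frac{1}{364} \approx -0.0027473$)
$\left(I + b{\left(-10,\left(-2 + 0\right)^{2} \right)}\right) \left(-24\right) 10 = \left(- \frac{1}{364} + \left(-2 + 0\right)^{2}\right) \left(-24\right) 10 = \left(- \frac{1}{364} + \left(-2\right)^{2}\right) \left(-24\right) 10 = \left(- \frac{1}{364} + 4\right) \left(-24\right) 10 = \frac{1455}{364} \left(-24\right) 10 = \left(- \frac{8730}{91}\right) 10 = - \frac{87300}{91}$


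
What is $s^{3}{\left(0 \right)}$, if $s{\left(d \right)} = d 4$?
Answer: $0$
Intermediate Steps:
$s{\left(d \right)} = 4 d$
$s^{3}{\left(0 \right)} = \left(4 \cdot 0\right)^{3} = 0^{3} = 0$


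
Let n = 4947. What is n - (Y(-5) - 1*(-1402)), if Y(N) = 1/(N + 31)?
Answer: 92169/26 ≈ 3545.0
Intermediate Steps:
Y(N) = 1/(31 + N)
n - (Y(-5) - 1*(-1402)) = 4947 - (1/(31 - 5) - 1*(-1402)) = 4947 - (1/26 + 1402) = 4947 - 1*36453/26 = 4947 - 36453/26 = 92169/26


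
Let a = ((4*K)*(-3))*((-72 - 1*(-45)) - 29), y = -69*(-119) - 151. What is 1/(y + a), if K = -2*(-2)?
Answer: 1/10748 ≈ 9.3041e-5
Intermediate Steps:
K = 4
y = 8060 (y = 8211 - 151 = 8060)
a = 2688 (a = ((4*4)*(-3))*((-72 - 1*(-45)) - 29) = (16*(-3))*((-72 + 45) - 29) = -48*(-27 - 29) = -48*(-56) = 2688)
1/(y + a) = 1/(8060 + 2688) = 1/10748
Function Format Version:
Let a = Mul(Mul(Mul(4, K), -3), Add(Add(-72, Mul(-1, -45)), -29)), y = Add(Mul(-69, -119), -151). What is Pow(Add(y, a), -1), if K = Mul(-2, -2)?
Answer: Rational(1, 10748) ≈ 9.3041e-5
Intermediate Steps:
K = 4
y = 8060 (y = Add(8211, -151) = 8060)
a = 2688 (a = Mul(Mul(Mul(4, 4), -3), Add(Add(-72, Mul(-1, -45)), -29)) = Mul(Mul(16, -3), Add(Add(-72, 45), -29)) = Mul(-48, Add(-27, -29)) = Mul(-48, -56) = 2688)
Pow(Add(y, a), -1) = Pow(Add(8060, 2688), -1) = Pow(10748, -1) = Rational(1, 10748)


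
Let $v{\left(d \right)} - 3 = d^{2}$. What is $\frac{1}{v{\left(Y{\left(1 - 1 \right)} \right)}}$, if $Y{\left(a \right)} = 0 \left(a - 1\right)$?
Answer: $\frac{1}{3} \approx 0.33333$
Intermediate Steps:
$Y{\left(a \right)} = 0$ ($Y{\left(a \right)} = 0 \left(-1 + a\right) = 0$)
$v{\left(d \right)} = 3 + d^{2}$
$\frac{1}{v{\left(Y{\left(1 - 1 \right)} \right)}} = \frac{1}{3 + 0^{2}} = \frac{1}{3 + 0} = \frac{1}{3}$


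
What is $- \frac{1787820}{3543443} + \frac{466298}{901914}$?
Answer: $\frac{19920248267}{1597940424951} \approx 0.012466$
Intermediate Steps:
$- \frac{1787820}{3543443} + \frac{466298}{901914} = \left(-1787820\right) \frac{1}{3543443} + 466298 \cdot \frac{1}{901914} = - \frac{1787820}{3543443} + \frac{233149}{450957} = \frac{19920248267}{1597940424951}$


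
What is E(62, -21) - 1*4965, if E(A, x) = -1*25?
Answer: -4990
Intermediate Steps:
E(A, x) = -25
E(62, -21) - 1*4965 = -25 - 1*4965 = -25 - 4965 = -4990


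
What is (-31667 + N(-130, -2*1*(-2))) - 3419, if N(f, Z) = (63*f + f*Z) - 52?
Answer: -43848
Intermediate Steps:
N(f, Z) = -52 + 63*f + Z*f (N(f, Z) = (63*f + Z*f) - 52 = -52 + 63*f + Z*f)
(-31667 + N(-130, -2*1*(-2))) - 3419 = (-31667 + (-52 + 63*(-130) + (-2*1*(-2))*(-130))) - 3419 = (-31667 + (-52 - 8190 - 2*(-2)*(-130))) - 3419 = (-31667 + (-52 - 8190 + 4*(-130))) - 3419 = (-31667 + (-52 - 8190 - 520)) - 3419 = (-31667 - 8762) - 3419 = -40429 - 3419 = -43848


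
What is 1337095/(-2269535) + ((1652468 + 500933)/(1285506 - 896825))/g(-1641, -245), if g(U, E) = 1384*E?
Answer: -35245184689455827/59822198042246360 ≈ -0.58917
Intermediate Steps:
1337095/(-2269535) + ((1652468 + 500933)/(1285506 - 896825))/g(-1641, -245) = 1337095/(-2269535) + ((1652468 + 500933)/(1285506 - 896825))/((1384*(-245))) = 1337095*(-1/2269535) + (2153401/388681)/(-339080) = -267419/453907 + (2153401*(1/388681))*(-1/339080) = -267419/453907 + (2153401/388681)*(-1/339080) = -267419/453907 - 2153401/131793953480 = -35245184689455827/59822198042246360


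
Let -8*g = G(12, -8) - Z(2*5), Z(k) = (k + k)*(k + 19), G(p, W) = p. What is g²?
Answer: 5041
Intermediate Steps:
Z(k) = 2*k*(19 + k) (Z(k) = (2*k)*(19 + k) = 2*k*(19 + k))
g = 71 (g = -(12 - 2*2*5*(19 + 2*5))/8 = -(12 - 2*10*(19 + 10))/8 = -(12 - 2*10*29)/8 = -(12 - 1*580)/8 = -(12 - 580)/8 = -⅛*(-568) = 71)
g² = 71² = 5041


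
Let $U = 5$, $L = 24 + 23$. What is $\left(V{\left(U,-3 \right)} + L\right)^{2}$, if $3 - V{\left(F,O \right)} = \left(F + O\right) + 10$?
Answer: $1444$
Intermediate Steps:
$L = 47$
$V{\left(F,O \right)} = -7 - F - O$ ($V{\left(F,O \right)} = 3 - \left(\left(F + O\right) + 10\right) = 3 - \left(10 + F + O\right) = -7 - F - O$)
$\left(V{\left(U,-3 \right)} + L\right)^{2} = \left(\left(-7 - 5 - -3\right) + 47\right)^{2} = \left(\left(-7 - 5 + 3\right) + 47\right)^{2} = \left(-9 + 47\right)^{2} = 38^{2} = 1444$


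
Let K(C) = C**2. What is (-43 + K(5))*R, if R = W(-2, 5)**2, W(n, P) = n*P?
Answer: -1800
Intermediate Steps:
W(n, P) = P*n
R = 100 (R = (5*(-2))**2 = (-10)**2 = 100)
(-43 + K(5))*R = (-43 + 5**2)*100 = (-43 + 25)*100 = -18*100 = -1800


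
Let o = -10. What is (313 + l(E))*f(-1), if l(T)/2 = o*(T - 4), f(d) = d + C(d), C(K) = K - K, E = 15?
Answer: -93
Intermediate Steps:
C(K) = 0
f(d) = d (f(d) = d + 0 = d)
l(T) = 80 - 20*T (l(T) = 2*(-10*(T - 4)) = 2*(-10*(-4 + T)) = 2*(40 - 10*T) = 80 - 20*T)
(313 + l(E))*f(-1) = (313 + (80 - 20*15))*(-1) = (313 + (80 - 300))*(-1) = (313 - 220)*(-1) = 93*(-1) = -93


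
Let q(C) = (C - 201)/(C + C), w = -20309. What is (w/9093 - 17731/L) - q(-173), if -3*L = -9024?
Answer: -43575695843/4731851712 ≈ -9.2090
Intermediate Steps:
L = 3008 (L = -⅓*(-9024) = 3008)
q(C) = (-201 + C)/(2*C) (q(C) = (-201 + C)/((2*C)) = (-201 + C)*(1/(2*C)) = (-201 + C)/(2*C))
(w/9093 - 17731/L) - q(-173) = (-20309/9093 - 17731/3008) - (-201 - 173)/(2*(-173)) = (-20309*1/9093 - 17731*1/3008) - (-1)*(-374)/(2*173) = (-20309/9093 - 17731/3008) - 1*187/173 = -222317455/27351744 - 187/173 = -43575695843/4731851712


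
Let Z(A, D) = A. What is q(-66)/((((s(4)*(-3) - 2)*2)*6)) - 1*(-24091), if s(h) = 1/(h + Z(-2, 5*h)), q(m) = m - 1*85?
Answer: 1011973/42 ≈ 24095.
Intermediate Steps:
q(m) = -85 + m (q(m) = m - 85 = -85 + m)
s(h) = 1/(-2 + h) (s(h) = 1/(h - 2) = 1/(-2 + h))
q(-66)/((((s(4)*(-3) - 2)*2)*6)) - 1*(-24091) = (-85 - 66)/((((-3/(-2 + 4) - 2)*2)*6)) - 1*(-24091) = -151*1/(12*(-3/2 - 2)) + 24091 = -151/(-7/2*2*6) + 24091 = -151/((-7*6)) + 24091 = -151/(-42) + 24091 = -151*(-1/42) + 24091 = 151/42 + 24091 = 1011973/42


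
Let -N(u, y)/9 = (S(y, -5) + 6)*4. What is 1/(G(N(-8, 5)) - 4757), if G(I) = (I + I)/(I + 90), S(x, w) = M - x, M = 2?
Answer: -1/4745 ≈ -0.00021075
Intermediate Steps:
S(x, w) = 2 - x
N(u, y) = -288 + 36*y (N(u, y) = -9*((2 - y) + 6)*4 = -9*(8 - y)*4 = -9*(32 - 4*y) = -288 + 36*y)
G(I) = 2*I/(90 + I) (G(I) = (2*I)/(90 + I) = 2*I/(90 + I))
1/(G(N(-8, 5)) - 4757) = 1/(2*(-288 + 36*5)/(90 + (-288 + 36*5)) - 4757) = 1/(2*(-288 + 180)/(90 + (-288 + 180)) - 4757) = 1/(2*(-108)/(90 - 108) - 4757) = 1/(2*(-108)/(-18) - 4757) = 1/(2*(-108)*(-1/18) - 4757) = 1/(12 - 4757) = 1/(-4745) = -1/4745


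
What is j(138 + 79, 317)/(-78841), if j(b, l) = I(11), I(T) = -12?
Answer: 12/78841 ≈ 0.00015221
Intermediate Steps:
j(b, l) = -12
j(138 + 79, 317)/(-78841) = -12/(-78841) = -12*(-1/78841) = 12/78841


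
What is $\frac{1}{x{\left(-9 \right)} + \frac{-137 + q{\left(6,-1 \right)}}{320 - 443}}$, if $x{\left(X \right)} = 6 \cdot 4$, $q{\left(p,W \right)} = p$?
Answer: $\frac{123}{3083} \approx 0.039896$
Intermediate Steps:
$x{\left(X \right)} = 24$
$\frac{1}{x{\left(-9 \right)} + \frac{-137 + q{\left(6,-1 \right)}}{320 - 443}} = \frac{1}{24 + \frac{-137 + 6}{320 - 443}} = \frac{1}{24 - \frac{131}{-123}} = \frac{1}{24 - - \frac{131}{123}} = \frac{1}{24 + \frac{131}{123}} = \frac{1}{\frac{3083}{123}} = \frac{123}{3083}$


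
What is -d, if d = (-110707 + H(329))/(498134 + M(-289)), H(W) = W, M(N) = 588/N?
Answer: 15949621/71980069 ≈ 0.22158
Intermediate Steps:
d = -15949621/71980069 (d = (-110707 + 329)/(498134 + 588/(-289)) = -110378/(498134 + 588*(-1/289)) = -110378/(498134 - 588/289) = -110378/143960138/289 = -110378*289/143960138 = -15949621/71980069 ≈ -0.22158)
-d = -1*(-15949621/71980069) = 15949621/71980069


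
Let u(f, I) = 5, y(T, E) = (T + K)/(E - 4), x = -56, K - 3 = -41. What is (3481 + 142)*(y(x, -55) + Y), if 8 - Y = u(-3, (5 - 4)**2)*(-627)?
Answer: 672178813/59 ≈ 1.1393e+7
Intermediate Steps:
K = -38 (K = 3 - 41 = -38)
y(T, E) = (-38 + T)/(-4 + E) (y(T, E) = (T - 38)/(E - 4) = (-38 + T)/(-4 + E))
Y = 3143 (Y = 8 - 5*(-627) = 8 - 1*(-3135) = 8 + 3135 = 3143)
(3481 + 142)*(y(x, -55) + Y) = (3481 + 142)*((-38 - 56)/(-4 - 55) + 3143) = 3623*(-94/(-59) + 3143) = 3623*(-1/59*(-94) + 3143) = 3623*(94/59 + 3143) = 3623*(185531/59) = 672178813/59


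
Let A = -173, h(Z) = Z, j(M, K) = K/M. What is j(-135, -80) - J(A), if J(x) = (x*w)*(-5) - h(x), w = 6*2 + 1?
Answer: -308270/27 ≈ -11417.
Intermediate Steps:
w = 13 (w = 12 + 1 = 13)
J(x) = -66*x (J(x) = (x*13)*(-5) - x = (13*x)*(-5) - x = -65*x - x = -66*x)
j(-135, -80) - J(A) = -80/(-135) - (-66)*(-173) = -80*(-1/135) - 1*11418 = 16/27 - 11418 = -308270/27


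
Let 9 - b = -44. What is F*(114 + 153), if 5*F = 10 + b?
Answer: 16821/5 ≈ 3364.2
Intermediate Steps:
b = 53 (b = 9 - 1*(-44) = 9 + 44 = 53)
F = 63/5 (F = (10 + 53)/5 = (⅕)*63 = 63/5 ≈ 12.600)
F*(114 + 153) = 63*(114 + 153)/5 = (63/5)*267 = 16821/5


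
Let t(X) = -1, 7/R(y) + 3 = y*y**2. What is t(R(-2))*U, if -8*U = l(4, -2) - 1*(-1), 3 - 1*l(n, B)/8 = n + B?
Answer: 9/8 ≈ 1.1250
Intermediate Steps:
R(y) = 7/(-3 + y**3) (R(y) = 7/(-3 + y*y**2) = 7/(-3 + y**3))
l(n, B) = 24 - 8*B - 8*n (l(n, B) = 24 - 8*(n + B) = 24 - 8*(B + n) = 24 + (-8*B - 8*n) = 24 - 8*B - 8*n)
U = -9/8 (U = -((24 - 8*(-2) - 8*4) - 1*(-1))/8 = -((24 + 16 - 32) + 1)/8 = -(8 + 1)/8 = -1/8*9 = -9/8 ≈ -1.1250)
t(R(-2))*U = -1*(-9/8) = 9/8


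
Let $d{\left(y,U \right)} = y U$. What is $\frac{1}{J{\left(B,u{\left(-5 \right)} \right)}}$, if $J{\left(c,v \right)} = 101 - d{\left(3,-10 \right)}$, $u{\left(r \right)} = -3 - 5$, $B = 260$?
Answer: $\frac{1}{131} \approx 0.0076336$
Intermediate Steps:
$d{\left(y,U \right)} = U y$
$u{\left(r \right)} = -8$ ($u{\left(r \right)} = -3 - 5 = -8$)
$J{\left(c,v \right)} = 131$ ($J{\left(c,v \right)} = 101 - \left(-10\right) 3 = 101 - -30 = 101 + 30 = 131$)
$\frac{1}{J{\left(B,u{\left(-5 \right)} \right)}} = \frac{1}{131}$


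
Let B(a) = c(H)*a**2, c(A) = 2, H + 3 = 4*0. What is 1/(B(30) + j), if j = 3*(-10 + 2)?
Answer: 1/1776 ≈ 0.00056306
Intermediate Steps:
H = -3 (H = -3 + 4*0 = -3 + 0 = -3)
j = -24 (j = 3*(-8) = -24)
B(a) = 2*a**2
1/(B(30) + j) = 1/(2*30**2 - 24) = 1/(2*900 - 24) = 1/(1800 - 24) = 1/1776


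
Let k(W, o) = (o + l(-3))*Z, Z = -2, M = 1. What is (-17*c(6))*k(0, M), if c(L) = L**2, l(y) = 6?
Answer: 8568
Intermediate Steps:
k(W, o) = -12 - 2*o (k(W, o) = (o + 6)*(-2) = (6 + o)*(-2) = -12 - 2*o)
(-17*c(6))*k(0, M) = (-17*6**2)*(-12 - 2*1) = (-17*36)*(-12 - 2) = -612*(-14) = 8568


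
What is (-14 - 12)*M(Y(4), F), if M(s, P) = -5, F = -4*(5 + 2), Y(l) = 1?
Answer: 130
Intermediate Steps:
F = -28 (F = -4*7 = -28)
(-14 - 12)*M(Y(4), F) = (-14 - 12)*(-5) = -26*(-5) = 130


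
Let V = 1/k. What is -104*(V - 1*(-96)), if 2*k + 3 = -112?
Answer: -1147952/115 ≈ -9982.2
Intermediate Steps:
k = -115/2 (k = -3/2 + (½)*(-112) = -3/2 - 56 = -115/2 ≈ -57.500)
V = -2/115 (V = 1/(-115/2) = -2/115 ≈ -0.017391)
-104*(V - 1*(-96)) = -104*(-2/115 - 1*(-96)) = -104*(-2/115 + 96) = -104*11038/115 = -1147952/115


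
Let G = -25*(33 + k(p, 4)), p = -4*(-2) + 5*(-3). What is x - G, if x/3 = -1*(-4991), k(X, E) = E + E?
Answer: 15998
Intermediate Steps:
p = -7 (p = 8 - 15 = -7)
k(X, E) = 2*E
G = -1025 (G = -25*(33 + 2*4) = -25*(33 + 8) = -25*41 = -1025)
x = 14973 (x = 3*(-1*(-4991)) = 3*4991 = 14973)
x - G = 14973 - 1*(-1025) = 14973 + 1025 = 15998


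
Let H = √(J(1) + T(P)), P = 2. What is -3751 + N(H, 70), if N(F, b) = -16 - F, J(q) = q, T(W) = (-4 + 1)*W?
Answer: -3767 - I*√5 ≈ -3767.0 - 2.2361*I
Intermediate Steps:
T(W) = -3*W
H = I*√5 (H = √(1 - 3*2) = √(1 - 6) = √(-5) = I*√5 ≈ 2.2361*I)
-3751 + N(H, 70) = -3751 + (-16 - I*√5) = -3767 - I*√5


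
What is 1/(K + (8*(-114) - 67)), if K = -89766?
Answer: -1/90745 ≈ -1.1020e-5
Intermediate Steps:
1/(K + (8*(-114) - 67)) = 1/(-89766 + (8*(-114) - 67)) = 1/(-89766 + (-912 - 67)) = 1/(-89766 - 979) = 1/(-90745) = -1/90745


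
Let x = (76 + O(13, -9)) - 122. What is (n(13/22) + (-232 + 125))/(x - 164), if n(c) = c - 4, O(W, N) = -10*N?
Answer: 2429/2640 ≈ 0.92008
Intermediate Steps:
n(c) = -4 + c
x = 44 (x = (76 - 10*(-9)) - 122 = (76 + 90) - 122 = 166 - 122 = 44)
(n(13/22) + (-232 + 125))/(x - 164) = ((-4 + 13/22) + (-232 + 125))/(44 - 164) = ((-4 + 13*(1/22)) - 107)/(-120) = ((-4 + 13/22) - 107)*(-1/120) = (-75/22 - 107)*(-1/120) = -2429/22*(-1/120) = 2429/2640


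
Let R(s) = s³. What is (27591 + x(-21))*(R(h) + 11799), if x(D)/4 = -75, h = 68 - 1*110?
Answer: -1699929099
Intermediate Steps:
h = -42 (h = 68 - 110 = -42)
x(D) = -300 (x(D) = 4*(-75) = -300)
(27591 + x(-21))*(R(h) + 11799) = (27591 - 300)*((-42)³ + 11799) = 27291*(-74088 + 11799) = 27291*(-62289) = -1699929099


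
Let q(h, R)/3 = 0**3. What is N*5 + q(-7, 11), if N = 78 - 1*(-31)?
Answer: 545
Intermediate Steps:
N = 109 (N = 78 + 31 = 109)
q(h, R) = 0 (q(h, R) = 3*0**3 = 3*0 = 0)
N*5 + q(-7, 11) = 109*5 + 0 = 545 + 0 = 545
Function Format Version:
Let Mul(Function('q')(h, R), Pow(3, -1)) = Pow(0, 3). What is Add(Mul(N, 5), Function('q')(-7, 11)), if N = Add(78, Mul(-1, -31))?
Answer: 545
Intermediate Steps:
N = 109 (N = Add(78, 31) = 109)
Function('q')(h, R) = 0 (Function('q')(h, R) = Mul(3, Pow(0, 3)) = Mul(3, 0) = 0)
Add(Mul(N, 5), Function('q')(-7, 11)) = Add(Mul(109, 5), 0) = Add(545, 0) = 545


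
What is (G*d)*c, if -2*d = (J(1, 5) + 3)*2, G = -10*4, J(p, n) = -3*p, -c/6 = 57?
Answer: 0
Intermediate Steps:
c = -342 (c = -6*57 = -342)
G = -40
d = 0 (d = -(-3*1 + 3)*2/2 = -(-3 + 3)*2/2 = -0*2 = -½*0 = 0)
(G*d)*c = -40*0*(-342) = 0*(-342) = 0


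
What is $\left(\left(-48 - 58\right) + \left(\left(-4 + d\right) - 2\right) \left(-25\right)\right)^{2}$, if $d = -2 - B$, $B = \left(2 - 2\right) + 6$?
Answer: $59536$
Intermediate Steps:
$B = 6$ ($B = 0 + 6 = 6$)
$d = -8$ ($d = -2 - 6 = -8$)
$\left(\left(-48 - 58\right) + \left(\left(-4 + d\right) - 2\right) \left(-25\right)\right)^{2} = \left(\left(-48 - 58\right) + \left(\left(-4 - 8\right) - 2\right) \left(-25\right)\right)^{2} = \left(-106 + \left(-12 - 2\right) \left(-25\right)\right)^{2} = \left(-106 - -350\right)^{2} = \left(-106 + 350\right)^{2} = 244^{2} = 59536$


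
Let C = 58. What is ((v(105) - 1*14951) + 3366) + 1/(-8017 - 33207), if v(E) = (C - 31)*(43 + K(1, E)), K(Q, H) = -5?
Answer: -435284217/41224 ≈ -10559.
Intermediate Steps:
v(E) = 1026 (v(E) = (58 - 31)*(43 - 5) = 27*38 = 1026)
((v(105) - 1*14951) + 3366) + 1/(-8017 - 33207) = ((1026 - 1*14951) + 3366) + 1/(-8017 - 33207) = ((1026 - 14951) + 3366) + 1/(-41224) = (-13925 + 3366) - 1/41224 = -10559 - 1/41224 = -435284217/41224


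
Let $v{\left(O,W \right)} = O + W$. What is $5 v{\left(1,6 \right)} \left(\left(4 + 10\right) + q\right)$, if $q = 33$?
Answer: $1645$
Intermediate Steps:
$5 v{\left(1,6 \right)} \left(\left(4 + 10\right) + q\right) = 5 \left(1 + 6\right) \left(\left(4 + 10\right) + 33\right) = 5 \cdot 7 \left(14 + 33\right) = 35 \cdot 47 = 1645$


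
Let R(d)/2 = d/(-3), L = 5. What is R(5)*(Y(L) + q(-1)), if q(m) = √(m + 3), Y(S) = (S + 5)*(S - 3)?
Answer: -200/3 - 10*√2/3 ≈ -71.381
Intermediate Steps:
Y(S) = (-3 + S)*(5 + S) (Y(S) = (5 + S)*(-3 + S) = (-3 + S)*(5 + S))
q(m) = √(3 + m)
R(d) = -2*d/3 (R(d) = 2*(d/(-3)) = 2*(d*(-⅓)) = 2*(-d/3) = -2*d/3)
R(5)*(Y(L) + q(-1)) = (-⅔*5)*((-15 + 5² + 2*5) + √(3 - 1)) = -10*((-15 + 25 + 10) + √2)/3 = -10*(20 + √2)/3 = -200/3 - 10*√2/3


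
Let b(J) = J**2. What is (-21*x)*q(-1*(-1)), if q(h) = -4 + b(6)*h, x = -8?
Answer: 5376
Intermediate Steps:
q(h) = -4 + 36*h (q(h) = -4 + 6**2*h = -4 + 36*h)
(-21*x)*q(-1*(-1)) = (-21*(-8))*(-4 + 36*(-1*(-1))) = 168*(-4 + 36*1) = 168*(-4 + 36) = 168*32 = 5376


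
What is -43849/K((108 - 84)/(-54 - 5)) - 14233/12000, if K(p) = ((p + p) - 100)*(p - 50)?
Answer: -260429121877/26534028000 ≈ -9.8149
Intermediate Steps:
K(p) = (-100 + 2*p)*(-50 + p) (K(p) = (2*p - 100)*(-50 + p) = (-100 + 2*p)*(-50 + p))
-43849/K((108 - 84)/(-54 - 5)) - 14233/12000 = -43849/(5000 - 200*(108 - 84)/(-54 - 5) + 2*((108 - 84)/(-54 - 5))**2) - 14233/12000 = -43849/(5000 - 4800/(-59) + 2*(24/(-59))**2) - 14233*1/12000 = -43849/(5000 - 4800*(-1)/59 + 2*(24*(-1/59))**2) - 14233/12000 = -43849/(5000 - 200*(-24/59) + 2*(-24/59)**2) - 14233/12000 = -43849/(5000 + 4800/59 + 2*(576/3481)) - 14233/12000 = -43849/(5000 + 4800/59 + 1152/3481) - 14233/12000 = -43849/17689352/3481 - 14233/12000 = -43849*3481/17689352 - 14233/12000 = -152638369/17689352 - 14233/12000 = -260429121877/26534028000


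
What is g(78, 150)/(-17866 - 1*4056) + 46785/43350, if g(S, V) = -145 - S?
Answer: 17254797/15838645 ≈ 1.0894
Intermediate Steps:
g(78, 150)/(-17866 - 1*4056) + 46785/43350 = (-145 - 1*78)/(-17866 - 1*4056) + 46785/43350 = (-145 - 78)/(-17866 - 4056) + 46785*(1/43350) = -223/(-21922) + 3119/2890 = -223*(-1/21922) + 3119/2890 = 223/21922 + 3119/2890 = 17254797/15838645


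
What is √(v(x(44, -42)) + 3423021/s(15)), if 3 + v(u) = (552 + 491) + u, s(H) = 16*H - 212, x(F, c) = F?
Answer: √493339/2 ≈ 351.19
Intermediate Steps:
s(H) = -212 + 16*H
v(u) = 1040 + u (v(u) = -3 + ((552 + 491) + u) = -3 + (1043 + u) = 1040 + u)
√(v(x(44, -42)) + 3423021/s(15)) = √((1040 + 44) + 3423021/(-212 + 16*15)) = √(1084 + 3423021/(-212 + 240)) = √(1084 + 3423021/28) = √(1084 + 3423021*(1/28)) = √(1084 + 489003/4) = √(493339/4) = √493339/2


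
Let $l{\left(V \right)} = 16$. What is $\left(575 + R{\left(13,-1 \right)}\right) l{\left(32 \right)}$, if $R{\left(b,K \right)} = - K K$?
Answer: $9184$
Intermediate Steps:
$R{\left(b,K \right)} = - K^{2}$
$\left(575 + R{\left(13,-1 \right)}\right) l{\left(32 \right)} = \left(575 - \left(-1\right)^{2}\right) 16 = \left(575 - 1\right) 16 = 574 \cdot 16 = 9184$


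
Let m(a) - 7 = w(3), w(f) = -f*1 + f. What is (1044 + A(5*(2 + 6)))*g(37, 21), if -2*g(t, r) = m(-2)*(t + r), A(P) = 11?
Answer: -214165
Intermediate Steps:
w(f) = 0 (w(f) = -f + f = 0)
m(a) = 7 (m(a) = 7 + 0 = 7)
g(t, r) = -7*r/2 - 7*t/2 (g(t, r) = -7*(t + r)/2 = -7*(r + t)/2 = -(7*r + 7*t)/2 = -7*r/2 - 7*t/2)
(1044 + A(5*(2 + 6)))*g(37, 21) = (1044 + 11)*(-7/2*21 - 7/2*37) = 1055*(-147/2 - 259/2) = 1055*(-203) = -214165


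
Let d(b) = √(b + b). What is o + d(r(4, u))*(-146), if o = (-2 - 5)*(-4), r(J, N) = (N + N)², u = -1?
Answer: 28 - 292*√2 ≈ -384.95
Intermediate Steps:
r(J, N) = 4*N² (r(J, N) = (2*N)² = 4*N²)
o = 28 (o = -7*(-4) = 28)
d(b) = √2*√b (d(b) = √(2*b) = √2*√b)
o + d(r(4, u))*(-146) = 28 + (√2*√(4*(-1)²))*(-146) = 28 + (√2*√(4*1))*(-146) = 28 + (√2*√4)*(-146) = 28 + (√2*2)*(-146) = 28 + (2*√2)*(-146) = 28 - 292*√2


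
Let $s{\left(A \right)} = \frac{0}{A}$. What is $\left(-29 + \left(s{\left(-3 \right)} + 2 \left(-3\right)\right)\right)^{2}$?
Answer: $1225$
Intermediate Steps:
$s{\left(A \right)} = 0$
$\left(-29 + \left(s{\left(-3 \right)} + 2 \left(-3\right)\right)\right)^{2} = \left(-29 + \left(0 + 2 \left(-3\right)\right)\right)^{2} = \left(-29 + \left(0 - 6\right)\right)^{2} = \left(-29 - 6\right)^{2} = \left(-35\right)^{2} = 1225$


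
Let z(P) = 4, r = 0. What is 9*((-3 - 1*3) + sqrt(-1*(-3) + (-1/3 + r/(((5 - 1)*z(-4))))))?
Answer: -54 + 6*sqrt(6) ≈ -39.303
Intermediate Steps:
9*((-3 - 1*3) + sqrt(-1*(-3) + (-1/3 + r/(((5 - 1)*z(-4)))))) = 9*((-3 - 1*3) + sqrt(-1*(-3) + (-1/3 + 0/(((5 - 1)*4))))) = 9*((-3 - 3) + sqrt(3 + (-1*1/3 + 0/((4*4))))) = 9*(-6 + sqrt(3 + (-1/3 + 0/16))) = 9*(-6 + sqrt(3 + (-1/3 + 0*(1/16)))) = 9*(-6 + sqrt(3 + (-1/3 + 0))) = 9*(-6 + sqrt(3 - 1/3)) = 9*(-6 + sqrt(8/3)) = 9*(-6 + 2*sqrt(6)/3) = -54 + 6*sqrt(6)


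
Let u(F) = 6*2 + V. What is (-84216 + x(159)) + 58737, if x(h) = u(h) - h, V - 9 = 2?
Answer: -25615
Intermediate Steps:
V = 11 (V = 9 + 2 = 11)
u(F) = 23 (u(F) = 6*2 + 11 = 12 + 11 = 23)
x(h) = 23 - h
(-84216 + x(159)) + 58737 = (-84216 + (23 - 1*159)) + 58737 = (-84216 + (23 - 159)) + 58737 = (-84216 - 136) + 58737 = -84352 + 58737 = -25615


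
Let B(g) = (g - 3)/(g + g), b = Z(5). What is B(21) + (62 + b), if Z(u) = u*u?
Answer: 612/7 ≈ 87.429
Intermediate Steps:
Z(u) = u²
b = 25 (b = 5² = 25)
B(g) = (-3 + g)/(2*g) (B(g) = (-3 + g)/((2*g)) = (-3 + g)*(1/(2*g)) = (-3 + g)/(2*g))
B(21) + (62 + b) = (½)*(-3 + 21)/21 + (62 + 25) = (½)*(1/21)*18 + 87 = 3/7 + 87 = 612/7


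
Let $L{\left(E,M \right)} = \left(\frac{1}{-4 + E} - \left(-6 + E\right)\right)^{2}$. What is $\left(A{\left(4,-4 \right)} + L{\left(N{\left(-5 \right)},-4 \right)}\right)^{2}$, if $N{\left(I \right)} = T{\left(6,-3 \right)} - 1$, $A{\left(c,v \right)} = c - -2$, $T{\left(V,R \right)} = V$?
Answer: $100$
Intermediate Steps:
$A{\left(c,v \right)} = 2 + c$ ($A{\left(c,v \right)} = c + 2 = 2 + c$)
$N{\left(I \right)} = 5$ ($N{\left(I \right)} = 6 - 1 = 5$)
$L{\left(E,M \right)} = \left(6 + \frac{1}{-4 + E} - E\right)^{2}$
$\left(A{\left(4,-4 \right)} + L{\left(N{\left(-5 \right)},-4 \right)}\right)^{2} = \left(\left(2 + 4\right) + \frac{\left(23 + 5^{2} - 50\right)^{2}}{\left(-4 + 5\right)^{2}}\right)^{2} = \left(6 + 1^{-2} \left(23 + 25 - 50\right)^{2}\right)^{2} = \left(6 + 1 \left(-2\right)^{2}\right)^{2} = \left(6 + 1 \cdot 4\right)^{2} = \left(6 + 4\right)^{2} = 10^{2} = 100$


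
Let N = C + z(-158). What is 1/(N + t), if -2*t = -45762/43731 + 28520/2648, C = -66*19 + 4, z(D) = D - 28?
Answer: -9649974/13904280595 ≈ -0.00069403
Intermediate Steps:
z(D) = -28 + D
C = -1250 (C = -1254 + 4 = -1250)
t = -46917931/9649974 (t = -(-45762/43731 + 28520/2648)/2 = -(-45762*1/43731 + 28520*(1/2648))/2 = -(-15254/14577 + 3565/331)/2 = -1/2*46917931/4824987 = -46917931/9649974 ≈ -4.8620)
N = -1436 (N = -1250 + (-28 - 158) = -1250 - 186 = -1436)
1/(N + t) = 1/(-1436 - 46917931/9649974) = 1/(-13904280595/9649974) = -9649974/13904280595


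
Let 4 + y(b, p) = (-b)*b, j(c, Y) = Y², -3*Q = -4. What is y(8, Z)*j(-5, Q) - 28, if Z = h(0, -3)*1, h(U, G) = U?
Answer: -1340/9 ≈ -148.89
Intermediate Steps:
Q = 4/3 (Q = -⅓*(-4) = 4/3 ≈ 1.3333)
Z = 0 (Z = 0*1 = 0)
y(b, p) = -4 - b² (y(b, p) = -4 + (-b)*b = -4 - b²)
y(8, Z)*j(-5, Q) - 28 = (-4 - 1*8²)*(4/3)² - 28 = (-4 - 1*64)*(16/9) - 28 = (-4 - 64)*(16/9) - 28 = -68*16/9 - 28 = -1088/9 - 28 = -1340/9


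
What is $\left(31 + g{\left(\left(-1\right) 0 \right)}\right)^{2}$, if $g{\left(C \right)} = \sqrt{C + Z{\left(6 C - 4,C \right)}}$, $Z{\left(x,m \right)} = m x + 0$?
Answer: $961$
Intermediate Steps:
$Z{\left(x,m \right)} = m x$
$g{\left(C \right)} = \sqrt{C + C \left(-4 + 6 C\right)}$ ($g{\left(C \right)} = \sqrt{C + C \left(6 C - 4\right)} = \sqrt{C + C \left(-4 + 6 C\right)}$)
$\left(31 + g{\left(\left(-1\right) 0 \right)}\right)^{2} = \left(31 + \sqrt{3} \sqrt{\left(-1\right) 0 \left(-1 + 2 \left(\left(-1\right) 0\right)\right)}\right)^{2} = \left(31 + \sqrt{3} \sqrt{0 \left(-1 + 2 \cdot 0\right)}\right)^{2} = \left(31 + \sqrt{3} \sqrt{0 \left(-1 + 0\right)}\right)^{2} = \left(31 + \sqrt{3} \sqrt{0 \left(-1\right)}\right)^{2} = \left(31 + \sqrt{3} \sqrt{0}\right)^{2} = \left(31 + \sqrt{3} \cdot 0\right)^{2} = \left(31 + 0\right)^{2} = 31^{2} = 961$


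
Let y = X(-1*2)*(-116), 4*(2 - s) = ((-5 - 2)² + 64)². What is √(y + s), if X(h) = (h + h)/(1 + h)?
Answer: I*√14617/2 ≈ 60.45*I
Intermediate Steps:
X(h) = 2*h/(1 + h) (X(h) = (2*h)/(1 + h) = 2*h/(1 + h))
s = -12761/4 (s = 2 - ((-5 - 2)² + 64)²/4 = 2 - ((-7)² + 64)²/4 = 2 - (49 + 64)²/4 = 2 - ¼*113² = 2 - ¼*12769 = 2 - 12769/4 = -12761/4 ≈ -3190.3)
y = -464 (y = (2*(-1*2)/(1 - 1*2))*(-116) = (2*(-2)/(1 - 2))*(-116) = (2*(-2)/(-1))*(-116) = (2*(-2)*(-1))*(-116) = 4*(-116) = -464)
√(y + s) = √(-464 - 12761/4) = √(-14617/4) = I*√14617/2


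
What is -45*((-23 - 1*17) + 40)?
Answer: 0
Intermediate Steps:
-45*((-23 - 1*17) + 40) = -45*((-23 - 17) + 40) = -45*(-40 + 40) = -45*0 = 0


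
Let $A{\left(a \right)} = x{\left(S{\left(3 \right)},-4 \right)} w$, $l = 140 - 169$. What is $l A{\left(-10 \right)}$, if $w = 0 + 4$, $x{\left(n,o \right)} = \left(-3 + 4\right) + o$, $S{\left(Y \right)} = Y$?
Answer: $348$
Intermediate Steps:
$x{\left(n,o \right)} = 1 + o$
$l = -29$
$w = 4$
$A{\left(a \right)} = -12$ ($A{\left(a \right)} = \left(1 - 4\right) 4 = \left(-3\right) 4 = -12$)
$l A{\left(-10 \right)} = \left(-29\right) \left(-12\right) = 348$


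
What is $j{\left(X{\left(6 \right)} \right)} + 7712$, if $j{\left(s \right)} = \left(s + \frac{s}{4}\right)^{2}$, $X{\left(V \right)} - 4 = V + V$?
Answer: $8112$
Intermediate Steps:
$X{\left(V \right)} = 4 + 2 V$ ($X{\left(V \right)} = 4 + \left(V + V\right) = 4 + 2 V$)
$j{\left(s \right)} = \frac{25 s^{2}}{16}$ ($j{\left(s \right)} = \left(s + s \frac{1}{4}\right)^{2} = \left(s + \frac{s}{4}\right)^{2} = \left(\frac{5 s}{4}\right)^{2} = \frac{25 s^{2}}{16}$)
$j{\left(X{\left(6 \right)} \right)} + 7712 = \frac{25 \left(4 + 2 \cdot 6\right)^{2}}{16} + 7712 = \frac{25 \left(4 + 12\right)^{2}}{16} + 7712 = \frac{25 \cdot 16^{2}}{16} + 7712 = \frac{25}{16} \cdot 256 + 7712 = 400 + 7712 = 8112$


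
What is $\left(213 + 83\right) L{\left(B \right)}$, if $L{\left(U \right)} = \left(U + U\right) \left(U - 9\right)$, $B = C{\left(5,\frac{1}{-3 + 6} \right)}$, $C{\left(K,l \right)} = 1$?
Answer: $-4736$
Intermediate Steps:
$B = 1$
$L{\left(U \right)} = 2 U \left(-9 + U\right)$
$\left(213 + 83\right) L{\left(B \right)} = \left(213 + 83\right) 2 \cdot 1 \left(-9 + 1\right) = 296 \cdot 2 \cdot 1 \left(-8\right) = 296 \left(-16\right) = -4736$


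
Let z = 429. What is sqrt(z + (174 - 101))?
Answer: sqrt(502) ≈ 22.405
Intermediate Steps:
sqrt(z + (174 - 101)) = sqrt(429 + (174 - 101)) = sqrt(429 + 73) = sqrt(502)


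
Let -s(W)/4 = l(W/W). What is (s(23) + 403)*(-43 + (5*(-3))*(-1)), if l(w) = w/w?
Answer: -11172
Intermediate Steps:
l(w) = 1
s(W) = -4 (s(W) = -4*1 = -4)
(s(23) + 403)*(-43 + (5*(-3))*(-1)) = (-4 + 403)*(-43 + (5*(-3))*(-1)) = 399*(-43 - 15*(-1)) = 399*(-43 + 15) = 399*(-28) = -11172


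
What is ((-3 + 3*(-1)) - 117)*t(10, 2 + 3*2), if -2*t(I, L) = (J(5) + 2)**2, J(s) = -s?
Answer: 1107/2 ≈ 553.50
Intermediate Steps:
t(I, L) = -9/2 (t(I, L) = -(-1*5 + 2)**2/2 = -(-5 + 2)**2/2 = -1/2*(-3)**2 = -1/2*9 = -9/2)
((-3 + 3*(-1)) - 117)*t(10, 2 + 3*2) = ((-3 + 3*(-1)) - 117)*(-9/2) = ((-3 - 3) - 117)*(-9/2) = (-6 - 117)*(-9/2) = -123*(-9/2) = 1107/2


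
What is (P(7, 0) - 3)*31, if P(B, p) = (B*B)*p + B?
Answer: 124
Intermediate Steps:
P(B, p) = B + p*B² (P(B, p) = B²*p + B = p*B² + B = B + p*B²)
(P(7, 0) - 3)*31 = (7*(1 + 7*0) - 3)*31 = (7*(1 + 0) - 3)*31 = (7*1 - 3)*31 = (7 - 3)*31 = 4*31 = 124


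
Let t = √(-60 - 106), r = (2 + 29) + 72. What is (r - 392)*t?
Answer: -289*I*√166 ≈ -3723.5*I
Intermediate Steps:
r = 103 (r = 31 + 72 = 103)
t = I*√166 (t = √(-166) = I*√166 ≈ 12.884*I)
(r - 392)*t = (103 - 392)*(I*√166) = -289*I*√166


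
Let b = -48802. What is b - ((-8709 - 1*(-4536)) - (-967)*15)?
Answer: -59134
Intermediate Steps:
b - ((-8709 - 1*(-4536)) - (-967)*15) = -48802 - ((-8709 - 1*(-4536)) - (-967)*15) = -48802 - ((-8709 + 4536) - 1*(-14505)) = -48802 - (-4173 + 14505) = -48802 - 1*10332 = -48802 - 10332 = -59134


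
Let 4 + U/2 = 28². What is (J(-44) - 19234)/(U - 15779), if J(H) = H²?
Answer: 17298/14219 ≈ 1.2165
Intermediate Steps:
U = 1560 (U = -8 + 2*28² = -8 + 2*784 = -8 + 1568 = 1560)
(J(-44) - 19234)/(U - 15779) = ((-44)² - 19234)/(1560 - 15779) = (1936 - 19234)/(-14219) = -17298*(-1/14219) = 17298/14219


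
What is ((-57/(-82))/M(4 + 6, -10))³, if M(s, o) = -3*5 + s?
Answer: -185193/68921000 ≈ -0.0026870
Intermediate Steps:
M(s, o) = -15 + s
((-57/(-82))/M(4 + 6, -10))³ = ((-57/(-82))/(-15 + (4 + 6)))³ = ((-57*(-1/82))/(-15 + 10))³ = ((57/82)/(-5))³ = ((57/82)*(-⅕))³ = (-57/410)³ = -185193/68921000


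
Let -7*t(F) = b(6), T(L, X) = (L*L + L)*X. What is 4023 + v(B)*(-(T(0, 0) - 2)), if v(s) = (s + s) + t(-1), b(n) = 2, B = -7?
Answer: 27961/7 ≈ 3994.4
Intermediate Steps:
T(L, X) = X*(L + L**2) (T(L, X) = (L**2 + L)*X = (L + L**2)*X = X*(L + L**2))
t(F) = -2/7 (t(F) = -1/7*2 = -2/7)
v(s) = -2/7 + 2*s (v(s) = (s + s) - 2/7 = 2*s - 2/7 = -2/7 + 2*s)
4023 + v(B)*(-(T(0, 0) - 2)) = 4023 + (-2/7 + 2*(-7))*(-(0*0*(1 + 0) - 2)) = 4023 + (-2/7 - 14)*(-(0*0*1 - 2)) = 4023 - (-100)*(0 - 2)/7 = 4023 - (-100)*(-2)/7 = 4023 - 100/7*2 = 4023 - 200/7 = 27961/7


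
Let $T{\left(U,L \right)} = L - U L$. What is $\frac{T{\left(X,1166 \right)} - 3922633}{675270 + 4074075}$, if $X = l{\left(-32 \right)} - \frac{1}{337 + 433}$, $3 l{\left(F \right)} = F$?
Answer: $- \frac{410447956}{498681225} \approx -0.82307$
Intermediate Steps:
$l{\left(F \right)} = \frac{F}{3}$
$X = - \frac{24643}{2310}$ ($X = \frac{1}{3} \left(-32\right) - \frac{1}{337 + 433} = - \frac{32}{3} - \frac{1}{770} = - \frac{24643}{2310} \approx -10.668$)
$T{\left(U,L \right)} = L - L U$
$\frac{T{\left(X,1166 \right)} - 3922633}{675270 + 4074075} = \frac{1166 \left(1 - - \frac{24643}{2310}\right) - 3922633}{675270 + 4074075} = \frac{1166 \left(1 + \frac{24643}{2310}\right) - 3922633}{4749345} = \left(1166 \cdot \frac{26953}{2310} - 3922633\right) \frac{1}{4749345} = \left(\frac{1428509}{105} - 3922633\right) \frac{1}{4749345} = \left(- \frac{410447956}{105}\right) \frac{1}{4749345} = - \frac{410447956}{498681225}$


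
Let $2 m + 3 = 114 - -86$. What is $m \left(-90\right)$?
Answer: $-8865$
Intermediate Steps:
$m = \frac{197}{2}$ ($m = - \frac{3}{2} + \frac{114 - -86}{2} = - \frac{3}{2} + \frac{114 + 86}{2} = - \frac{3}{2} + \frac{1}{2} \cdot 200 = - \frac{3}{2} + 100 = \frac{197}{2} \approx 98.5$)
$m \left(-90\right) = \frac{197}{2} \left(-90\right) = -8865$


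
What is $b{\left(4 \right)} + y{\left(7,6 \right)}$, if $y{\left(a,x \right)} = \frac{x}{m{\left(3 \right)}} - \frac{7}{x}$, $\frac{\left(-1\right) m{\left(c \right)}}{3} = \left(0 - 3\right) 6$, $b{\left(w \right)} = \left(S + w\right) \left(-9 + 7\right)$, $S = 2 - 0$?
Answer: $- \frac{235}{18} \approx -13.056$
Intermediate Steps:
$S = 2$ ($S = 2 + 0 = 2$)
$b{\left(w \right)} = -4 - 2 w$ ($b{\left(w \right)} = \left(2 + w\right) \left(-9 + 7\right) = \left(2 + w\right) \left(-2\right) = -4 - 2 w$)
$m{\left(c \right)} = 54$ ($m{\left(c \right)} = - 3 \left(0 - 3\right) 6 = - 3 \left(\left(-3\right) 6\right) = \left(-3\right) \left(-18\right) = 54$)
$y{\left(a,x \right)} = - \frac{7}{x} + \frac{x}{54}$ ($y{\left(a,x \right)} = \frac{x}{54} - \frac{7}{x} = - \frac{7}{x} + \frac{x}{54}$)
$b{\left(4 \right)} + y{\left(7,6 \right)} = \left(-4 - 8\right) + \left(- \frac{7}{6} + \frac{1}{54} \cdot 6\right) = \left(-4 - 8\right) + \left(\left(-7\right) \frac{1}{6} + \frac{1}{9}\right) = -12 + \left(- \frac{7}{6} + \frac{1}{9}\right) = -12 - \frac{19}{18} = - \frac{235}{18}$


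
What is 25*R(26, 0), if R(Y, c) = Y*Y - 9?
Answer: 16675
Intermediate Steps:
R(Y, c) = -9 + Y² (R(Y, c) = Y² - 9 = -9 + Y²)
25*R(26, 0) = 25*(-9 + 26²) = 25*(-9 + 676) = 25*667 = 16675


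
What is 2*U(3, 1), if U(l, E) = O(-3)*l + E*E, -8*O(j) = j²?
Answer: -19/4 ≈ -4.7500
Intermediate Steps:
O(j) = -j²/8
U(l, E) = E² - 9*l/8 (U(l, E) = (-⅛*(-3)²)*l + E*E = (-⅛*9)*l + E² = -9*l/8 + E² = E² - 9*l/8)
2*U(3, 1) = 2*(1² - 9/8*3) = 2*(1 - 27/8) = 2*(-19/8) = -19/4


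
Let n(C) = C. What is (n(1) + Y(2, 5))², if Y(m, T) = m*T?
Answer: 121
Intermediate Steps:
Y(m, T) = T*m
(n(1) + Y(2, 5))² = (1 + 5*2)² = (1 + 10)² = 11² = 121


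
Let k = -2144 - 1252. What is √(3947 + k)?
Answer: √551 ≈ 23.473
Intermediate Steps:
k = -3396
√(3947 + k) = √(3947 - 3396) = √551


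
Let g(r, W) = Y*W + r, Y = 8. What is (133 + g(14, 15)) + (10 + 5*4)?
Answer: 297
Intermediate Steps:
g(r, W) = r + 8*W (g(r, W) = 8*W + r = r + 8*W)
(133 + g(14, 15)) + (10 + 5*4) = (133 + (14 + 8*15)) + (10 + 5*4) = (133 + (14 + 120)) + (10 + 20) = (133 + 134) + 30 = 267 + 30 = 297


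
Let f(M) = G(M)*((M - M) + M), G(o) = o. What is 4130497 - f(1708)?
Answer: 1213233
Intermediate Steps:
f(M) = M**2 (f(M) = M*((M - M) + M) = M*(0 + M) = M*M = M**2)
4130497 - f(1708) = 4130497 - 1*1708**2 = 4130497 - 1*2917264 = 4130497 - 2917264 = 1213233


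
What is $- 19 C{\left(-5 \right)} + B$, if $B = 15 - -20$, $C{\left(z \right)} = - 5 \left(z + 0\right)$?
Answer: $-440$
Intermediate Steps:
$C{\left(z \right)} = - 5 z$
$B = 35$ ($B = 15 + 20 = 35$)
$- 19 C{\left(-5 \right)} + B = - 19 \left(\left(-5\right) \left(-5\right)\right) + 35 = \left(-19\right) 25 + 35 = -475 + 35 = -440$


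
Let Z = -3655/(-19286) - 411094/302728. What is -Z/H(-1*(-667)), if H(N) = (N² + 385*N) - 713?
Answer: 74150957/44484322215804 ≈ 1.6669e-6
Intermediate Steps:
H(N) = -713 + N² + 385*N
Z = -1705472011/1459603052 (Z = -3655*(-1/19286) - 411094*1/302728 = 3655/19286 - 205547/151364 = -1705472011/1459603052 ≈ -1.1684)
-Z/H(-1*(-667)) = -(-1705472011)/(1459603052*(-713 + (-1*(-667))² + 385*(-1*(-667)))) = -(-1705472011)/(1459603052*(-713 + 667² + 385*667)) = -(-1705472011)/(1459603052*(-713 + 444889 + 256795)) = -(-1705472011)/(1459603052*700971) = -1*(-74150957/44484322215804) = 74150957/44484322215804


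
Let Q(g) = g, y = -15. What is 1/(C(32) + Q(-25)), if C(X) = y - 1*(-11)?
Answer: -1/29 ≈ -0.034483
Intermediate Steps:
C(X) = -4 (C(X) = -15 - 1*(-11) = -15 + 11 = -4)
1/(C(32) + Q(-25)) = 1/(-4 - 25) = 1/(-29) = -1/29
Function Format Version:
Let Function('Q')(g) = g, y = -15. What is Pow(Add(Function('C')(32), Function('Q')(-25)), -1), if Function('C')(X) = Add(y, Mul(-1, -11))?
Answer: Rational(-1, 29) ≈ -0.034483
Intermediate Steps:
Function('C')(X) = -4 (Function('C')(X) = Add(-15, Mul(-1, -11)) = Add(-15, 11) = -4)
Pow(Add(Function('C')(32), Function('Q')(-25)), -1) = Pow(Add(-4, -25), -1) = Pow(-29, -1) = Rational(-1, 29)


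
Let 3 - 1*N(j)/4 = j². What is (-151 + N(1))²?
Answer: 20449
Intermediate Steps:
N(j) = 12 - 4*j²
(-151 + N(1))² = (-151 + (12 - 4*1²))² = (-151 + (12 - 4*1))² = (-151 + (12 - 4))² = (-151 + 8)² = (-143)² = 20449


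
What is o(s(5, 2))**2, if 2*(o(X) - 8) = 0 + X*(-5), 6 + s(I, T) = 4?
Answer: 169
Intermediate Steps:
s(I, T) = -2 (s(I, T) = -6 + 4 = -2)
o(X) = 8 - 5*X/2 (o(X) = 8 + (0 + X*(-5))/2 = 8 + (0 - 5*X)/2 = 8 + (-5*X)/2 = 8 - 5*X/2)
o(s(5, 2))**2 = (8 - 5/2*(-2))**2 = (8 + 5)**2 = 13**2 = 169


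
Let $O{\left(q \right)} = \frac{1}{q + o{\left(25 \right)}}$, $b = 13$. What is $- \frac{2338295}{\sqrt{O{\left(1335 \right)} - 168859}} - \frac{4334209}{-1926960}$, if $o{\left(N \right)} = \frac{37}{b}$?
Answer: $\frac{4334209}{1926960} + \frac{1870636 i \sqrt{354699660245}}{195786381} \approx 2.2492 + 5690.3 i$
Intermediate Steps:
$o{\left(N \right)} = \frac{37}{13}$
$O{\left(q \right)} = \frac{1}{\frac{37}{13} + q}$ ($O{\left(q \right)} = \frac{1}{q + \frac{37}{13}} = \frac{1}{\frac{37}{13} + q}$)
$- \frac{2338295}{\sqrt{O{\left(1335 \right)} - 168859}} - \frac{4334209}{-1926960} = - \frac{2338295}{\sqrt{\frac{13}{37 + 13 \cdot 1335} - 168859}} - \frac{4334209}{-1926960} = - \frac{2338295}{\sqrt{\frac{13}{37 + 17355} - 168859}} - - \frac{4334209}{1926960} = - \frac{2338295}{\sqrt{\frac{13}{17392} - 168859}} + \frac{4334209}{1926960} = - \frac{2338295}{\sqrt{- \frac{2936795715}{17392}}} + \frac{4334209}{1926960} = - \frac{2338295}{\frac{3}{4348} i \sqrt{354699660245}} + \frac{4334209}{1926960} = - 2338295 \left(- \frac{4 i \sqrt{354699660245}}{978931905}\right) + \frac{4334209}{1926960} = \frac{1870636 i \sqrt{354699660245}}{195786381} + \frac{4334209}{1926960} = \frac{4334209}{1926960} + \frac{1870636 i \sqrt{354699660245}}{195786381}$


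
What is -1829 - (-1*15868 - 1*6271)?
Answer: 20310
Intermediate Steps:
-1829 - (-1*15868 - 1*6271) = -1829 - (-15868 - 6271) = -1829 - 1*(-22139) = -1829 + 22139 = 20310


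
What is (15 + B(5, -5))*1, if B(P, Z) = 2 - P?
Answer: 12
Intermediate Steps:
(15 + B(5, -5))*1 = (15 + (2 - 1*5))*1 = (15 + (2 - 5))*1 = (15 - 3)*1 = 12*1 = 12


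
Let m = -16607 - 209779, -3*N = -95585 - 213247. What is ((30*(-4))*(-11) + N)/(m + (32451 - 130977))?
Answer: -13033/40614 ≈ -0.32090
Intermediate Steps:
N = 102944 (N = -(-95585 - 213247)/3 = -1/3*(-308832) = 102944)
m = -226386
((30*(-4))*(-11) + N)/(m + (32451 - 130977)) = ((30*(-4))*(-11) + 102944)/(-226386 + (32451 - 130977)) = (-120*(-11) + 102944)/(-226386 - 98526) = (1320 + 102944)/(-324912) = 104264*(-1/324912) = -13033/40614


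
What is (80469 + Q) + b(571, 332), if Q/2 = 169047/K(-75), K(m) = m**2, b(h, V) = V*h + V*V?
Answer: 237703191/625 ≈ 3.8033e+5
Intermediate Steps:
b(h, V) = V**2 + V*h (b(h, V) = V*h + V**2 = V**2 + V*h)
Q = 37566/625 (Q = 2*(169047/((-75)**2)) = 2*(169047/5625) = 2*(169047*(1/5625)) = 2*(18783/625) = 37566/625 ≈ 60.106)
(80469 + Q) + b(571, 332) = (80469 + 37566/625) + 332*(332 + 571) = 50330691/625 + 332*903 = 50330691/625 + 299796 = 237703191/625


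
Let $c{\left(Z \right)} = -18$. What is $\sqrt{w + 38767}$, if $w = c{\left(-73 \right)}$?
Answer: $\sqrt{38749} \approx 196.85$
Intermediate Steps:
$w = -18$
$\sqrt{w + 38767} = \sqrt{-18 + 38767} = \sqrt{38749}$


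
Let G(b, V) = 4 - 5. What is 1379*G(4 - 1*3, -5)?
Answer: -1379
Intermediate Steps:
G(b, V) = -1
1379*G(4 - 1*3, -5) = 1379*(-1) = -1379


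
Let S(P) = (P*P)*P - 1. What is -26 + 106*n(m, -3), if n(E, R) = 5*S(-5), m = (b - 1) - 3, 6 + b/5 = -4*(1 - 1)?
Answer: -66806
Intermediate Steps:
b = -30 (b = -30 + 5*(-4*(1 - 1)) = -30 + 5*(-4*0) = -30 + 5*0 = -30 + 0 = -30)
m = -34 (m = (-30 - 1) - 3 = -31 - 3 = -34)
S(P) = -1 + P**3 (S(P) = P**2*P - 1 = P**3 - 1 = -1 + P**3)
n(E, R) = -630 (n(E, R) = 5*(-1 + (-5)**3) = 5*(-1 - 125) = 5*(-126) = -630)
-26 + 106*n(m, -3) = -26 + 106*(-630) = -26 - 66780 = -66806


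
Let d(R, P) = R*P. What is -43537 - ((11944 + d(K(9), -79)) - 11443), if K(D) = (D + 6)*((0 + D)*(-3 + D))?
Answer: 19952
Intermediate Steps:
K(D) = D*(-3 + D)*(6 + D) (K(D) = (6 + D)*(D*(-3 + D)) = D*(-3 + D)*(6 + D))
d(R, P) = P*R
-43537 - ((11944 + d(K(9), -79)) - 11443) = -43537 - ((11944 - 711*(-18 + 9² + 3*9)) - 11443) = -43537 - ((11944 - 711*(-18 + 81 + 27)) - 11443) = -43537 - ((11944 - 711*90) - 11443) = -43537 - ((11944 - 79*810) - 11443) = -43537 - ((11944 - 63990) - 11443) = -43537 - (-52046 - 11443) = -43537 - 1*(-63489) = -43537 + 63489 = 19952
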